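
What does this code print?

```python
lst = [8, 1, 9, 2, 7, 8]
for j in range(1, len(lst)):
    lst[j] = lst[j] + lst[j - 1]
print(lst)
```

j=1: lst[1] = 1+8 = 9 → [8, 9, 9, 2, 7, 8]
j=2: lst[2] = 9+9 = 18 → [8, 9, 18, 2, 7, 8]
j=3: lst[3] = 2+18 = 20 → [8, 9, 18, 20, 7, 8]
j=4: lst[4] = 7+20 = 27 → [8, 9, 18, 20, 27, 8]
j=5: lst[5] = 8+27 = 35 → [8, 9, 18, 20, 27, 35]

[8, 9, 18, 20, 27, 35]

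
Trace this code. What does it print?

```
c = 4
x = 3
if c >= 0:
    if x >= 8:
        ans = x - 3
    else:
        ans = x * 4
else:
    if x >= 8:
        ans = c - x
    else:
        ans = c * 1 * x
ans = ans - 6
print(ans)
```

c=4, x=3
c >= 0 is True; x >= 8 is False
→ ans = x * 4 = 12
ans = 12-6 = 6

6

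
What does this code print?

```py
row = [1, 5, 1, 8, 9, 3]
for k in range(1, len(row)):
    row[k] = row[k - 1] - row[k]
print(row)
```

k=1: row[1] = 1-5 = -4 → [1, -4, 1, 8, 9, 3]
k=2: row[2] = (-4)-1 = -5 → [1, -4, -5, 8, 9, 3]
k=3: row[3] = (-5)-8 = -13 → [1, -4, -5, -13, 9, 3]
k=4: row[4] = (-13)-9 = -22 → [1, -4, -5, -13, -22, 3]
k=5: row[5] = (-22)-3 = -25 → [1, -4, -5, -13, -22, -25]

[1, -4, -5, -13, -22, -25]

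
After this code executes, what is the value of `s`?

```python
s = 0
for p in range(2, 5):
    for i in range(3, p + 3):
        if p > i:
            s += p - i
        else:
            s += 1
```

9

p=2,i=3: not 2>3, s = 0+1 = 1
p=2,i=4: not 2>4, s = 1+1 = 2
p=3,i=3: not 3>3, s = 2+1 = 3
p=3,i=4: not 3>4, s = 3+1 = 4
p=3,i=5: not 3>5, s = 4+1 = 5
p=4,i=3: 4>3, s = 5+1 = 6
p=4,i=4: not 4>4, s = 6+1 = 7
p=4,i=5: not 4>5, s = 7+1 = 8
p=4,i=6: not 4>6, s = 8+1 = 9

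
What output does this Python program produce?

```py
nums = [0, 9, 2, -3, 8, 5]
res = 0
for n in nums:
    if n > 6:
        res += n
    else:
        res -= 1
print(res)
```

n=0: not >6, res = 0-1 = -1
n=9: >6, res = (-1)+9 = 8
n=2: not >6, res = 8-1 = 7
n=-3: not >6, res = 7-1 = 6
n=8: >6, res = 6+8 = 14
n=5: not >6, res = 14-1 = 13

13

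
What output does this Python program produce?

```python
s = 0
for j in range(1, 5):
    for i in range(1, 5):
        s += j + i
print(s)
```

j=1,i=1: s = 0+2 = 2
j=1,i=2: s = 2+3 = 5
j=1,i=3: s = 5+4 = 9
j=1,i=4: s = 9+5 = 14
j=2,i=1: s = 14+3 = 17
j=2,i=2: s = 17+4 = 21
j=2,i=3: s = 21+5 = 26
j=2,i=4: s = 26+6 = 32
j=3,i=1: s = 32+4 = 36
j=3,i=2: s = 36+5 = 41
j=3,i=3: s = 41+6 = 47
j=3,i=4: s = 47+7 = 54
j=4,i=1: s = 54+5 = 59
j=4,i=2: s = 59+6 = 65
j=4,i=3: s = 65+7 = 72
j=4,i=4: s = 72+8 = 80

80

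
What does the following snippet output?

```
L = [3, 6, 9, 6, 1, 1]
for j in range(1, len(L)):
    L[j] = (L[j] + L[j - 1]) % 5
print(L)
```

[3, 4, 3, 4, 0, 1]

j=1: L[1] = (6+3)%5 = 4 → [3, 4, 9, 6, 1, 1]
j=2: L[2] = (9+4)%5 = 3 → [3, 4, 3, 6, 1, 1]
j=3: L[3] = (6+3)%5 = 4 → [3, 4, 3, 4, 1, 1]
j=4: L[4] = (1+4)%5 = 0 → [3, 4, 3, 4, 0, 1]
j=5: L[5] = (1+0)%5 = 1 → [3, 4, 3, 4, 0, 1]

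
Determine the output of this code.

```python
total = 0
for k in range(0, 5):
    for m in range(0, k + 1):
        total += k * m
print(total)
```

k=0,m=0: total = 0+0 = 0
k=1,m=0: total = 0+0 = 0
k=1,m=1: total = 0+1 = 1
k=2,m=0: total = 1+0 = 1
k=2,m=1: total = 1+2 = 3
k=2,m=2: total = 3+4 = 7
k=3,m=0: total = 7+0 = 7
k=3,m=1: total = 7+3 = 10
k=3,m=2: total = 10+6 = 16
k=3,m=3: total = 16+9 = 25
k=4,m=0: total = 25+0 = 25
k=4,m=1: total = 25+4 = 29
k=4,m=2: total = 29+8 = 37
k=4,m=3: total = 37+12 = 49
k=4,m=4: total = 49+16 = 65

65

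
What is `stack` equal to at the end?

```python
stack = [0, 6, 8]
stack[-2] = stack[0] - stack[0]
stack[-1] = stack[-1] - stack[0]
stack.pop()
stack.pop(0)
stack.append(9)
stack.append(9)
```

stack[-2] = stack[0]-stack[0] = 0-0 = 0 → [0, 0, 8]
stack[-1] = stack[-1]-stack[0] = 8-0 = 8 → [0, 0, 8]
pop() removes 8 → [0, 0]
pop(0) removes 0 → [0]
append 9 → [0, 9]
append 9 → [0, 9, 9]

[0, 9, 9]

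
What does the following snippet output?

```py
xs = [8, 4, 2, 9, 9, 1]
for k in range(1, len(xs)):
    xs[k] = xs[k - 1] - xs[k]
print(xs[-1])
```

-17

k=1: xs[1] = 8-4 = 4 → [8, 4, 2, 9, 9, 1]
k=2: xs[2] = 4-2 = 2 → [8, 4, 2, 9, 9, 1]
k=3: xs[3] = 2-9 = -7 → [8, 4, 2, -7, 9, 1]
k=4: xs[4] = (-7)-9 = -16 → [8, 4, 2, -7, -16, 1]
k=5: xs[5] = (-16)-1 = -17 → [8, 4, 2, -7, -16, -17]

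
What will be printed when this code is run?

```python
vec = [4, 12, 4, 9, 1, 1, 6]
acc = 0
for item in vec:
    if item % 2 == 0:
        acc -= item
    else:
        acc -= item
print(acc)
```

item=4: even, acc = 0-4 = -4
item=12: even, acc = (-4)-12 = -16
item=4: even, acc = (-16)-4 = -20
item=9: not even, acc = (-20)-9 = -29
item=1: not even, acc = (-29)-1 = -30
item=1: not even, acc = (-30)-1 = -31
item=6: even, acc = (-31)-6 = -37

-37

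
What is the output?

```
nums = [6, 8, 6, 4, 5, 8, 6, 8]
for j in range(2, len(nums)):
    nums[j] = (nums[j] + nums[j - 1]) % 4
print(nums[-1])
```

1

j=2: nums[2] = (6+8)%4 = 2 → [6, 8, 2, 4, 5, 8, 6, 8]
j=3: nums[3] = (4+2)%4 = 2 → [6, 8, 2, 2, 5, 8, 6, 8]
j=4: nums[4] = (5+2)%4 = 3 → [6, 8, 2, 2, 3, 8, 6, 8]
j=5: nums[5] = (8+3)%4 = 3 → [6, 8, 2, 2, 3, 3, 6, 8]
j=6: nums[6] = (6+3)%4 = 1 → [6, 8, 2, 2, 3, 3, 1, 8]
j=7: nums[7] = (8+1)%4 = 1 → [6, 8, 2, 2, 3, 3, 1, 1]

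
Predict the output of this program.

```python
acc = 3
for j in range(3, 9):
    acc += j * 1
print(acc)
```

j=3: acc = 3+3*1 = 6
j=4: acc = 6+4*1 = 10
j=5: acc = 10+5*1 = 15
j=6: acc = 15+6*1 = 21
j=7: acc = 21+7*1 = 28
j=8: acc = 28+8*1 = 36

36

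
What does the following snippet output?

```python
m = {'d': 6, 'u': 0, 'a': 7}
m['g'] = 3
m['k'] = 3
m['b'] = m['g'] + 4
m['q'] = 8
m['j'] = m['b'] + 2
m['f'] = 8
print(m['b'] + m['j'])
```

16

m['g'] = 3 → {'d': 6, 'u': 0, 'a': 7, 'g': 3}
m['k'] = 3 → {'d': 6, 'u': 0, 'a': 7, 'g': 3, 'k': 3}
m['b'] = m['g']+4 = 7 → {'d': 6, 'u': 0, 'a': 7, 'g': 3, 'k': 3, 'b': 7}
m['q'] = 8 → {'d': 6, 'u': 0, 'a': 7, 'g': 3, 'k': 3, 'b': 7, 'q': 8}
m['j'] = m['b']+2 = 9 → {'d': 6, 'u': 0, 'a': 7, 'g': 3, 'k': 3, 'b': 7, 'q': 8, 'j': 9}
m['f'] = 8 → {'d': 6, 'u': 0, 'a': 7, 'g': 3, 'k': 3, 'b': 7, 'q': 8, 'j': 9, 'f': 8}
m['b']+m['j'] = 7+9 = 16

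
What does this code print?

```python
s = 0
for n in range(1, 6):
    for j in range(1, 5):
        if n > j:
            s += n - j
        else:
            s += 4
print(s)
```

n=1,j=1: not 1>1, s = 0+4 = 4
n=1,j=2: not 1>2, s = 4+4 = 8
n=1,j=3: not 1>3, s = 8+4 = 12
n=1,j=4: not 1>4, s = 12+4 = 16
n=2,j=1: 2>1, s = 16+1 = 17
n=2,j=2: not 2>2, s = 17+4 = 21
n=2,j=3: not 2>3, s = 21+4 = 25
n=2,j=4: not 2>4, s = 25+4 = 29
n=3,j=1: 3>1, s = 29+2 = 31
n=3,j=2: 3>2, s = 31+1 = 32
n=3,j=3: not 3>3, s = 32+4 = 36
n=3,j=4: not 3>4, s = 36+4 = 40
n=4,j=1: 4>1, s = 40+3 = 43
n=4,j=2: 4>2, s = 43+2 = 45
n=4,j=3: 4>3, s = 45+1 = 46
n=4,j=4: not 4>4, s = 46+4 = 50
n=5,j=1: 5>1, s = 50+4 = 54
n=5,j=2: 5>2, s = 54+3 = 57
n=5,j=3: 5>3, s = 57+2 = 59
n=5,j=4: 5>4, s = 59+1 = 60

60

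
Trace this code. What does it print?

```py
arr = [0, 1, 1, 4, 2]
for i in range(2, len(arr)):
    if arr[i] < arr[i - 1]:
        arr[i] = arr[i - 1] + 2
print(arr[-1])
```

6

i=2: 1>=1, unchanged → [0, 1, 1, 4, 2]
i=3: 4>=1, unchanged → [0, 1, 1, 4, 2]
i=4: 2<4, arr[4] = 4+2 = 6 → [0, 1, 1, 4, 6]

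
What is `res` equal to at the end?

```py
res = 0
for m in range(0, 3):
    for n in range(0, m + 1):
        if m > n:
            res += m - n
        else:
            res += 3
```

m=0,n=0: not 0>0, res = 0+3 = 3
m=1,n=0: 1>0, res = 3+1 = 4
m=1,n=1: not 1>1, res = 4+3 = 7
m=2,n=0: 2>0, res = 7+2 = 9
m=2,n=1: 2>1, res = 9+1 = 10
m=2,n=2: not 2>2, res = 10+3 = 13

13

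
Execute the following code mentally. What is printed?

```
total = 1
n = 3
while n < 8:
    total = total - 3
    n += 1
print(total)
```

-14

n=3: total = 1-3 = -2
n=4: total = (-2)-3 = -5
n=5: total = (-5)-3 = -8
n=6: total = (-8)-3 = -11
n=7: total = (-11)-3 = -14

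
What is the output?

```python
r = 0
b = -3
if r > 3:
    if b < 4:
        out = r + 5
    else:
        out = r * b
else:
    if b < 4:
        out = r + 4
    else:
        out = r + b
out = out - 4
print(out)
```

0

r=0, b=-3
r > 3 is False; b < 4 is True
→ out = r + 4 = 4
out = 4-4 = 0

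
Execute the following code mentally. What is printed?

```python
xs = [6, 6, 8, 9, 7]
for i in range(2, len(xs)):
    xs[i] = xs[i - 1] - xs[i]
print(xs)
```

[6, 6, -2, -11, -18]

i=2: xs[2] = 6-8 = -2 → [6, 6, -2, 9, 7]
i=3: xs[3] = (-2)-9 = -11 → [6, 6, -2, -11, 7]
i=4: xs[4] = (-11)-7 = -18 → [6, 6, -2, -11, -18]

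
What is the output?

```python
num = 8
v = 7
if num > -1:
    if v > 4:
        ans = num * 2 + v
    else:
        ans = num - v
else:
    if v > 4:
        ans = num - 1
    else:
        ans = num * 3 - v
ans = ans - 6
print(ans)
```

17

num=8, v=7
num > -1 is True; v > 4 is True
→ ans = num * 2 + v = 23
ans = 23-6 = 17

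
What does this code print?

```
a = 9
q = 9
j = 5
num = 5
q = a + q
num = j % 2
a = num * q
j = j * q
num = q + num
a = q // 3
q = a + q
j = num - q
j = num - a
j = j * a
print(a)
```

q = 9+9 = 18
num = 5%2 = 1
a = 1*18 = 18
j = 5*18 = 90
num = 18+1 = 19
a = 18//3 = 6
q = 6+18 = 24
j = 19-24 = -5
j = 19-6 = 13
j = 13*6 = 78

6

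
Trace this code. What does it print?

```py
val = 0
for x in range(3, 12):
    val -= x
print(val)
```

x=3: val = 0-3 = -3
x=4: val = (-3)-4 = -7
x=5: val = (-7)-5 = -12
x=6: val = (-12)-6 = -18
x=7: val = (-18)-7 = -25
x=8: val = (-25)-8 = -33
x=9: val = (-33)-9 = -42
x=10: val = (-42)-10 = -52
x=11: val = (-52)-11 = -63

-63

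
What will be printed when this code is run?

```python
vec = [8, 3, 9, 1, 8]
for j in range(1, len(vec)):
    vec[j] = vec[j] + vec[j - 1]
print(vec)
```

j=1: vec[1] = 3+8 = 11 → [8, 11, 9, 1, 8]
j=2: vec[2] = 9+11 = 20 → [8, 11, 20, 1, 8]
j=3: vec[3] = 1+20 = 21 → [8, 11, 20, 21, 8]
j=4: vec[4] = 8+21 = 29 → [8, 11, 20, 21, 29]

[8, 11, 20, 21, 29]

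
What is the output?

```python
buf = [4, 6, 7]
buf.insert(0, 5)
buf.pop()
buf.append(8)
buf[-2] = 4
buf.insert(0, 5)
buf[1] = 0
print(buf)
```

[5, 0, 4, 4, 8]

insert 5 at 0 → [5, 4, 6, 7]
pop() removes 7 → [5, 4, 6]
append 8 → [5, 4, 6, 8]
buf[-2] = 4 → [5, 4, 4, 8]
insert 5 at 0 → [5, 5, 4, 4, 8]
buf[1] = 0 → [5, 0, 4, 4, 8]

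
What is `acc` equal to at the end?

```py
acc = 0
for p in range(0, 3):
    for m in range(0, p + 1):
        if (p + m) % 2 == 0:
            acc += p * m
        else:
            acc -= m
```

4

p=0,m=0: even sum, acc = 0+0 = 0
p=1,m=0: odd sum, acc = 0-0 = 0
p=1,m=1: even sum, acc = 0+1 = 1
p=2,m=0: even sum, acc = 1+0 = 1
p=2,m=1: odd sum, acc = 1-1 = 0
p=2,m=2: even sum, acc = 0+4 = 4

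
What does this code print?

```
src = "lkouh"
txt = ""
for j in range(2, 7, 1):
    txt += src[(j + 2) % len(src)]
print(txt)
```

j=2: add src[4]='h' → 'h'
j=3: add src[0]='l' → 'hl'
j=4: add src[1]='k' → 'hlk'
j=5: add src[2]='o' → 'hlko'
j=6: add src[3]='u' → 'hlkou'

hlkou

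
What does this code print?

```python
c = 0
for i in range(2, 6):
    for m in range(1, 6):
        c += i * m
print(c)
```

210

i=2,m=1: c = 0+2 = 2
i=2,m=2: c = 2+4 = 6
i=2,m=3: c = 6+6 = 12
i=2,m=4: c = 12+8 = 20
i=2,m=5: c = 20+10 = 30
i=3,m=1: c = 30+3 = 33
i=3,m=2: c = 33+6 = 39
i=3,m=3: c = 39+9 = 48
i=3,m=4: c = 48+12 = 60
i=3,m=5: c = 60+15 = 75
i=4,m=1: c = 75+4 = 79
i=4,m=2: c = 79+8 = 87
i=4,m=3: c = 87+12 = 99
i=4,m=4: c = 99+16 = 115
i=4,m=5: c = 115+20 = 135
i=5,m=1: c = 135+5 = 140
i=5,m=2: c = 140+10 = 150
i=5,m=3: c = 150+15 = 165
i=5,m=4: c = 165+20 = 185
i=5,m=5: c = 185+25 = 210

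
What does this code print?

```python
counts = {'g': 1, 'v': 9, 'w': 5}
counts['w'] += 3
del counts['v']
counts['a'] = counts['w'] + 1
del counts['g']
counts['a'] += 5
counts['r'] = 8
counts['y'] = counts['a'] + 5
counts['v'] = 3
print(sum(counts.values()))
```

52

counts['w'] = 5+3 = 8 → {'g': 1, 'v': 9, 'w': 8}
del 'v' → {'g': 1, 'w': 8}
counts['a'] = counts['w']+1 = 9 → {'g': 1, 'w': 8, 'a': 9}
del 'g' → {'w': 8, 'a': 9}
counts['a'] = 9+5 = 14 → {'w': 8, 'a': 14}
counts['r'] = 8 → {'w': 8, 'a': 14, 'r': 8}
counts['y'] = counts['a']+5 = 19 → {'w': 8, 'a': 14, 'r': 8, 'y': 19}
counts['v'] = 3 → {'w': 8, 'a': 14, 'r': 8, 'y': 19, 'v': 3}
sum of values = 52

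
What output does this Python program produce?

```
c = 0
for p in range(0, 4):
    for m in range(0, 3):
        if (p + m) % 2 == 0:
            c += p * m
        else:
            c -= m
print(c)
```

2

p=0,m=0: even sum, c = 0+0 = 0
p=0,m=1: odd sum, c = 0-1 = -1
p=0,m=2: even sum, c = (-1)+0 = -1
p=1,m=0: odd sum, c = (-1)-0 = -1
p=1,m=1: even sum, c = (-1)+1 = 0
p=1,m=2: odd sum, c = 0-2 = -2
p=2,m=0: even sum, c = (-2)+0 = -2
p=2,m=1: odd sum, c = (-2)-1 = -3
p=2,m=2: even sum, c = (-3)+4 = 1
p=3,m=0: odd sum, c = 1-0 = 1
p=3,m=1: even sum, c = 1+3 = 4
p=3,m=2: odd sum, c = 4-2 = 2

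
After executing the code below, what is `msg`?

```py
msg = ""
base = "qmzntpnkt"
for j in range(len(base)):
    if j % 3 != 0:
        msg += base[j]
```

j=0: skip
j=1: add 'm' → 'm'
j=2: add 'z' → 'mz'
j=3: skip
j=4: add 't' → 'mzt'
j=5: add 'p' → 'mztp'
j=6: skip
j=7: add 'k' → 'mztpk'
j=8: add 't' → 'mztpkt'

'mztpkt'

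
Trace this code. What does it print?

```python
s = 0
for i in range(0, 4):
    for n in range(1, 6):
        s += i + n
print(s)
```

90

i=0,n=1: s = 0+1 = 1
i=0,n=2: s = 1+2 = 3
i=0,n=3: s = 3+3 = 6
i=0,n=4: s = 6+4 = 10
i=0,n=5: s = 10+5 = 15
i=1,n=1: s = 15+2 = 17
i=1,n=2: s = 17+3 = 20
i=1,n=3: s = 20+4 = 24
i=1,n=4: s = 24+5 = 29
i=1,n=5: s = 29+6 = 35
i=2,n=1: s = 35+3 = 38
i=2,n=2: s = 38+4 = 42
i=2,n=3: s = 42+5 = 47
i=2,n=4: s = 47+6 = 53
i=2,n=5: s = 53+7 = 60
i=3,n=1: s = 60+4 = 64
i=3,n=2: s = 64+5 = 69
i=3,n=3: s = 69+6 = 75
i=3,n=4: s = 75+7 = 82
i=3,n=5: s = 82+8 = 90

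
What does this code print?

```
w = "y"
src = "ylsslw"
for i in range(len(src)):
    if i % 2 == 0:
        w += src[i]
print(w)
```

yysl

i=0: add 'y' → 'yy'
i=1: skip
i=2: add 's' → 'yys'
i=3: skip
i=4: add 'l' → 'yysl'
i=5: skip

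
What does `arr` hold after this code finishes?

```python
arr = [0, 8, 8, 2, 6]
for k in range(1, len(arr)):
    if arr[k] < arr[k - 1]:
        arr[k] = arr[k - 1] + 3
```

k=1: 8>=0, unchanged → [0, 8, 8, 2, 6]
k=2: 8>=8, unchanged → [0, 8, 8, 2, 6]
k=3: 2<8, arr[3] = 8+3 = 11 → [0, 8, 8, 11, 6]
k=4: 6<11, arr[4] = 11+3 = 14 → [0, 8, 8, 11, 14]

[0, 8, 8, 11, 14]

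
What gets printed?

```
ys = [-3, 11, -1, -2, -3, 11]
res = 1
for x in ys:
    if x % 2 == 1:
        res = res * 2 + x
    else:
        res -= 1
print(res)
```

69

x=-3: odd, res = 1*2+(-3) = -1
x=11: odd, res = (-1)*2+11 = 9
x=-1: odd, res = 9*2+(-1) = 17
x=-2: not odd, res = 17-1 = 16
x=-3: odd, res = 16*2+(-3) = 29
x=11: odd, res = 29*2+11 = 69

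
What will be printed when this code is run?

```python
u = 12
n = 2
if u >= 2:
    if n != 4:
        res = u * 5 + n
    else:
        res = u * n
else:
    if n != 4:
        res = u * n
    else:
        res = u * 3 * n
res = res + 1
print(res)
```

u=12, n=2
u >= 2 is True; n != 4 is True
→ res = u * 5 + n = 62
res = 62+1 = 63

63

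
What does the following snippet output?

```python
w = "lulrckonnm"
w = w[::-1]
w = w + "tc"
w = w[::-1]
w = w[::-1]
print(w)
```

reverse → 'mnnokcrlul'
+ 'tc' → 'mnnokcrlultc'
reverse → 'ctlulrckonnm'
reverse → 'mnnokcrlultc'

mnnokcrlultc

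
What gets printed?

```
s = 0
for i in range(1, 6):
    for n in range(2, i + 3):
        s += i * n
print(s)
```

i=1,n=2: s = 0+2 = 2
i=1,n=3: s = 2+3 = 5
i=2,n=2: s = 5+4 = 9
i=2,n=3: s = 9+6 = 15
i=2,n=4: s = 15+8 = 23
i=3,n=2: s = 23+6 = 29
i=3,n=3: s = 29+9 = 38
i=3,n=4: s = 38+12 = 50
i=3,n=5: s = 50+15 = 65
i=4,n=2: s = 65+8 = 73
i=4,n=3: s = 73+12 = 85
i=4,n=4: s = 85+16 = 101
i=4,n=5: s = 101+20 = 121
i=4,n=6: s = 121+24 = 145
i=5,n=2: s = 145+10 = 155
i=5,n=3: s = 155+15 = 170
i=5,n=4: s = 170+20 = 190
i=5,n=5: s = 190+25 = 215
i=5,n=6: s = 215+30 = 245
i=5,n=7: s = 245+35 = 280

280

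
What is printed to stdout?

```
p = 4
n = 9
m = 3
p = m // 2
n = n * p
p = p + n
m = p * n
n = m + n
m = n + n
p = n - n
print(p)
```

p = 3//2 = 1
n = 9*1 = 9
p = 1+9 = 10
m = 10*9 = 90
n = 90+9 = 99
m = 99+99 = 198
p = 99-99 = 0

0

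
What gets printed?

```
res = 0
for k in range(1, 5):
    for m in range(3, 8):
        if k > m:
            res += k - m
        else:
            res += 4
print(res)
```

k=1,m=3: not 1>3, res = 0+4 = 4
k=1,m=4: not 1>4, res = 4+4 = 8
k=1,m=5: not 1>5, res = 8+4 = 12
k=1,m=6: not 1>6, res = 12+4 = 16
k=1,m=7: not 1>7, res = 16+4 = 20
k=2,m=3: not 2>3, res = 20+4 = 24
k=2,m=4: not 2>4, res = 24+4 = 28
k=2,m=5: not 2>5, res = 28+4 = 32
k=2,m=6: not 2>6, res = 32+4 = 36
k=2,m=7: not 2>7, res = 36+4 = 40
k=3,m=3: not 3>3, res = 40+4 = 44
k=3,m=4: not 3>4, res = 44+4 = 48
k=3,m=5: not 3>5, res = 48+4 = 52
k=3,m=6: not 3>6, res = 52+4 = 56
k=3,m=7: not 3>7, res = 56+4 = 60
k=4,m=3: 4>3, res = 60+1 = 61
k=4,m=4: not 4>4, res = 61+4 = 65
k=4,m=5: not 4>5, res = 65+4 = 69
k=4,m=6: not 4>6, res = 69+4 = 73
k=4,m=7: not 4>7, res = 73+4 = 77

77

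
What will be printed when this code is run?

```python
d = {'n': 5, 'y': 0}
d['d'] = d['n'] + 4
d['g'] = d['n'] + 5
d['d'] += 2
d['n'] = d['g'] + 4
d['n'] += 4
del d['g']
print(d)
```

d['d'] = d['n']+4 = 9 → {'n': 5, 'y': 0, 'd': 9}
d['g'] = d['n']+5 = 10 → {'n': 5, 'y': 0, 'd': 9, 'g': 10}
d['d'] = 9+2 = 11 → {'n': 5, 'y': 0, 'd': 11, 'g': 10}
d['n'] = d['g']+4 = 14 → {'n': 14, 'y': 0, 'd': 11, 'g': 10}
d['n'] = 14+4 = 18 → {'n': 18, 'y': 0, 'd': 11, 'g': 10}
del 'g' → {'n': 18, 'y': 0, 'd': 11}

{'n': 18, 'y': 0, 'd': 11}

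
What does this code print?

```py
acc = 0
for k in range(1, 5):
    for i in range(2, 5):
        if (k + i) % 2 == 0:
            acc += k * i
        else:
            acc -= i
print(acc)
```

k=1,i=2: odd sum, acc = 0-2 = -2
k=1,i=3: even sum, acc = (-2)+3 = 1
k=1,i=4: odd sum, acc = 1-4 = -3
k=2,i=2: even sum, acc = (-3)+4 = 1
k=2,i=3: odd sum, acc = 1-3 = -2
k=2,i=4: even sum, acc = (-2)+8 = 6
k=3,i=2: odd sum, acc = 6-2 = 4
k=3,i=3: even sum, acc = 4+9 = 13
k=3,i=4: odd sum, acc = 13-4 = 9
k=4,i=2: even sum, acc = 9+8 = 17
k=4,i=3: odd sum, acc = 17-3 = 14
k=4,i=4: even sum, acc = 14+16 = 30

30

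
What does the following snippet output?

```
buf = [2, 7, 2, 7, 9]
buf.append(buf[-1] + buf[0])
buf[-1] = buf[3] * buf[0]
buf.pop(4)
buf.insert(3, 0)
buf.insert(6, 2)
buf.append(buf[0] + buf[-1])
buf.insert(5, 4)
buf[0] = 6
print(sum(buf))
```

append buf[-1]+buf[0] = 9+2 = 11 → [2, 7, 2, 7, 9, 11]
buf[-1] = buf[3]*buf[0] = 7*2 = 14 → [2, 7, 2, 7, 9, 14]
pop(4) removes 9 → [2, 7, 2, 7, 14]
insert 0 at 3 → [2, 7, 2, 0, 7, 14]
insert 2 at 6 → [2, 7, 2, 0, 7, 14, 2]
append buf[0]+buf[-1] = 2+2 = 4 → [2, 7, 2, 0, 7, 14, 2, 4]
insert 4 at 5 → [2, 7, 2, 0, 7, 4, 14, 2, 4]
buf[0] = 6 → [6, 7, 2, 0, 7, 4, 14, 2, 4]
sum = 46

46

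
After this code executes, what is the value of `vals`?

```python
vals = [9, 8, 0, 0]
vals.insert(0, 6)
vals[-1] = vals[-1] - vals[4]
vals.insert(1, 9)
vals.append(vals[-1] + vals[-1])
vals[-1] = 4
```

[6, 9, 9, 8, 0, 0, 4]

insert 6 at 0 → [6, 9, 8, 0, 0]
vals[-1] = vals[-1]-vals[4] = 0-0 = 0 → [6, 9, 8, 0, 0]
insert 9 at 1 → [6, 9, 9, 8, 0, 0]
append vals[-1]+vals[-1] = 0+0 = 0 → [6, 9, 9, 8, 0, 0, 0]
vals[-1] = 4 → [6, 9, 9, 8, 0, 0, 4]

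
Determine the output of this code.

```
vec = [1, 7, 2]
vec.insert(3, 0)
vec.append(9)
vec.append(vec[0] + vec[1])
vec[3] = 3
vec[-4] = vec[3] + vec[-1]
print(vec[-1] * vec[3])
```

insert 0 at 3 → [1, 7, 2, 0]
append 9 → [1, 7, 2, 0, 9]
append vec[0]+vec[1] = 1+7 = 8 → [1, 7, 2, 0, 9, 8]
vec[3] = 3 → [1, 7, 2, 3, 9, 8]
vec[-4] = vec[3]+vec[-1] = 3+8 = 11 → [1, 7, 11, 3, 9, 8]
vec[-1]*vec[3] = 8*3 = 24

24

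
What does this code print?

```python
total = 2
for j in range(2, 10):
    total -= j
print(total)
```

j=2: total = 2-2 = 0
j=3: total = 0-3 = -3
j=4: total = (-3)-4 = -7
j=5: total = (-7)-5 = -12
j=6: total = (-12)-6 = -18
j=7: total = (-18)-7 = -25
j=8: total = (-25)-8 = -33
j=9: total = (-33)-9 = -42

-42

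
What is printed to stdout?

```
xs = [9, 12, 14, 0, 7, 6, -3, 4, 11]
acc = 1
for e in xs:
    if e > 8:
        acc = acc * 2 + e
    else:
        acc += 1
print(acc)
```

185

e=9: >8, acc = 1*2+9 = 11
e=12: >8, acc = 11*2+12 = 34
e=14: >8, acc = 34*2+14 = 82
e=0: not >8, acc = 82+1 = 83
e=7: not >8, acc = 83+1 = 84
e=6: not >8, acc = 84+1 = 85
e=-3: not >8, acc = 85+1 = 86
e=4: not >8, acc = 86+1 = 87
e=11: >8, acc = 87*2+11 = 185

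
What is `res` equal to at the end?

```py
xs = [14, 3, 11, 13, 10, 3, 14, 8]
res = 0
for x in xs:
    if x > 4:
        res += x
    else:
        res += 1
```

72

x=14: >4, res = 0+14 = 14
x=3: not >4, res = 14+1 = 15
x=11: >4, res = 15+11 = 26
x=13: >4, res = 26+13 = 39
x=10: >4, res = 39+10 = 49
x=3: not >4, res = 49+1 = 50
x=14: >4, res = 50+14 = 64
x=8: >4, res = 64+8 = 72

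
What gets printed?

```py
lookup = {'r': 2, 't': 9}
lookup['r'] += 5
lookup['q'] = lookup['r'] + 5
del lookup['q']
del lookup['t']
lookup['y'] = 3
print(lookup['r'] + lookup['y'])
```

10

lookup['r'] = 2+5 = 7 → {'r': 7, 't': 9}
lookup['q'] = lookup['r']+5 = 12 → {'r': 7, 't': 9, 'q': 12}
del 'q' → {'r': 7, 't': 9}
del 't' → {'r': 7}
lookup['y'] = 3 → {'r': 7, 'y': 3}
lookup['r']+lookup['y'] = 7+3 = 10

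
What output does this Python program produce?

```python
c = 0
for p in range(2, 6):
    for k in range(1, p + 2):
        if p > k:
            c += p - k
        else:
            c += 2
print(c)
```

p=2,k=1: 2>1, c = 0+1 = 1
p=2,k=2: not 2>2, c = 1+2 = 3
p=2,k=3: not 2>3, c = 3+2 = 5
p=3,k=1: 3>1, c = 5+2 = 7
p=3,k=2: 3>2, c = 7+1 = 8
p=3,k=3: not 3>3, c = 8+2 = 10
p=3,k=4: not 3>4, c = 10+2 = 12
p=4,k=1: 4>1, c = 12+3 = 15
p=4,k=2: 4>2, c = 15+2 = 17
p=4,k=3: 4>3, c = 17+1 = 18
p=4,k=4: not 4>4, c = 18+2 = 20
p=4,k=5: not 4>5, c = 20+2 = 22
p=5,k=1: 5>1, c = 22+4 = 26
p=5,k=2: 5>2, c = 26+3 = 29
p=5,k=3: 5>3, c = 29+2 = 31
p=5,k=4: 5>4, c = 31+1 = 32
p=5,k=5: not 5>5, c = 32+2 = 34
p=5,k=6: not 5>6, c = 34+2 = 36

36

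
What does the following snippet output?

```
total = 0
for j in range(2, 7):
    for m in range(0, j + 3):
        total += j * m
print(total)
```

505

j=2,m=0: total = 0+0 = 0
j=2,m=1: total = 0+2 = 2
j=2,m=2: total = 2+4 = 6
j=2,m=3: total = 6+6 = 12
j=2,m=4: total = 12+8 = 20
j=3,m=0: total = 20+0 = 20
j=3,m=1: total = 20+3 = 23
j=3,m=2: total = 23+6 = 29
j=3,m=3: total = 29+9 = 38
j=3,m=4: total = 38+12 = 50
j=3,m=5: total = 50+15 = 65
j=4,m=0: total = 65+0 = 65
j=4,m=1: total = 65+4 = 69
j=4,m=2: total = 69+8 = 77
j=4,m=3: total = 77+12 = 89
j=4,m=4: total = 89+16 = 105
j=4,m=5: total = 105+20 = 125
j=4,m=6: total = 125+24 = 149
j=5,m=0: total = 149+0 = 149
j=5,m=1: total = 149+5 = 154
j=5,m=2: total = 154+10 = 164
j=5,m=3: total = 164+15 = 179
j=5,m=4: total = 179+20 = 199
j=5,m=5: total = 199+25 = 224
j=5,m=6: total = 224+30 = 254
j=5,m=7: total = 254+35 = 289
j=6,m=0: total = 289+0 = 289
j=6,m=1: total = 289+6 = 295
j=6,m=2: total = 295+12 = 307
j=6,m=3: total = 307+18 = 325
j=6,m=4: total = 325+24 = 349
j=6,m=5: total = 349+30 = 379
j=6,m=6: total = 379+36 = 415
j=6,m=7: total = 415+42 = 457
j=6,m=8: total = 457+48 = 505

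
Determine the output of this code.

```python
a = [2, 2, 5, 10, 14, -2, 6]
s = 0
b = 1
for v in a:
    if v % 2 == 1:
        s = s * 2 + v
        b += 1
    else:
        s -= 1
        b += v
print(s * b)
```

-102

v=2: not odd, s = 0-1 = -1; b=3
v=2: not odd, s = (-1)-1 = -2; b=5
v=5: odd, s = (-2)*2+5 = 1; b=6
v=10: not odd, s = 1-1 = 0; b=16
v=14: not odd, s = 0-1 = -1; b=30
v=-2: not odd, s = (-1)-1 = -2; b=28
v=6: not odd, s = (-2)-1 = -3; b=34
s*b = (-3)*34 = -102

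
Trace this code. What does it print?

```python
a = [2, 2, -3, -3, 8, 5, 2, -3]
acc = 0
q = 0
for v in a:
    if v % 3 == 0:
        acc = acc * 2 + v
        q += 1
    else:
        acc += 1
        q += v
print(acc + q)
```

23

v=2: not %3==0, acc = 0+1 = 1; q=2
v=2: not %3==0, acc = 1+1 = 2; q=4
v=-3: %3==0, acc = 2*2+(-3) = 1; q=5
v=-3: %3==0, acc = 1*2+(-3) = -1; q=6
v=8: not %3==0, acc = (-1)+1 = 0; q=14
v=5: not %3==0, acc = 0+1 = 1; q=19
v=2: not %3==0, acc = 1+1 = 2; q=21
v=-3: %3==0, acc = 2*2+(-3) = 1; q=22
acc+q = 1+22 = 23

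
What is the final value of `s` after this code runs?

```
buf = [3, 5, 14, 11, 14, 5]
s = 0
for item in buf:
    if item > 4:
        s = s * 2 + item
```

item=3: not >4
item=5: >4, s = 0*2+5 = 5
item=14: >4, s = 5*2+14 = 24
item=11: >4, s = 24*2+11 = 59
item=14: >4, s = 59*2+14 = 132
item=5: >4, s = 132*2+5 = 269

269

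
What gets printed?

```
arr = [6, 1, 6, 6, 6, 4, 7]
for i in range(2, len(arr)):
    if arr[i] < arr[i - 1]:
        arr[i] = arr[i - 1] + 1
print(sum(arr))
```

i=2: 6>=1, unchanged → [6, 1, 6, 6, 6, 4, 7]
i=3: 6>=6, unchanged → [6, 1, 6, 6, 6, 4, 7]
i=4: 6>=6, unchanged → [6, 1, 6, 6, 6, 4, 7]
i=5: 4<6, arr[5] = 6+1 = 7 → [6, 1, 6, 6, 6, 7, 7]
i=6: 7>=7, unchanged → [6, 1, 6, 6, 6, 7, 7]
sum = 39

39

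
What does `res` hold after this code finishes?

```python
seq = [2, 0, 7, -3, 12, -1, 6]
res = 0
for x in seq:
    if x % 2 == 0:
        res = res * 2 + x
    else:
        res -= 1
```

36

x=2: even, res = 0*2+2 = 2
x=0: even, res = 2*2+0 = 4
x=7: not even, res = 4-1 = 3
x=-3: not even, res = 3-1 = 2
x=12: even, res = 2*2+12 = 16
x=-1: not even, res = 16-1 = 15
x=6: even, res = 15*2+6 = 36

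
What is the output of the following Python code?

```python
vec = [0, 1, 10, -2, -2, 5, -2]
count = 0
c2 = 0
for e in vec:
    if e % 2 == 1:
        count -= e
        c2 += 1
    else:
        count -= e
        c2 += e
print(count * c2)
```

e=0: not odd, count = 0-0 = 0; c2=0
e=1: odd, count = 0-1 = -1; c2=1
e=10: not odd, count = (-1)-10 = -11; c2=11
e=-2: not odd, count = (-11)-(-2) = -9; c2=9
e=-2: not odd, count = (-9)-(-2) = -7; c2=7
e=5: odd, count = (-7)-5 = -12; c2=8
e=-2: not odd, count = (-12)-(-2) = -10; c2=6
count*c2 = (-10)*6 = -60

-60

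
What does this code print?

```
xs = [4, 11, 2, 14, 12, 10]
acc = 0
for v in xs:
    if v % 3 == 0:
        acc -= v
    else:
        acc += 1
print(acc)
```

v=4: not %3==0, acc = 0+1 = 1
v=11: not %3==0, acc = 1+1 = 2
v=2: not %3==0, acc = 2+1 = 3
v=14: not %3==0, acc = 3+1 = 4
v=12: %3==0, acc = 4-12 = -8
v=10: not %3==0, acc = (-8)+1 = -7

-7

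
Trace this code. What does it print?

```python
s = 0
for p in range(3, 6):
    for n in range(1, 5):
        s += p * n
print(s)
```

120

p=3,n=1: s = 0+3 = 3
p=3,n=2: s = 3+6 = 9
p=3,n=3: s = 9+9 = 18
p=3,n=4: s = 18+12 = 30
p=4,n=1: s = 30+4 = 34
p=4,n=2: s = 34+8 = 42
p=4,n=3: s = 42+12 = 54
p=4,n=4: s = 54+16 = 70
p=5,n=1: s = 70+5 = 75
p=5,n=2: s = 75+10 = 85
p=5,n=3: s = 85+15 = 100
p=5,n=4: s = 100+20 = 120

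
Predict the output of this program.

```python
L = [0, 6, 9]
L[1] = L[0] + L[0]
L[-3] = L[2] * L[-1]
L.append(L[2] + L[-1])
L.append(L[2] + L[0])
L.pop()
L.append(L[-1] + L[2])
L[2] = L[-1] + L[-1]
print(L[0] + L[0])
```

L[1] = L[0]+L[0] = 0+0 = 0 → [0, 0, 9]
L[-3] = L[2]*L[-1] = 9*9 = 81 → [81, 0, 9]
append L[2]+L[-1] = 9+9 = 18 → [81, 0, 9, 18]
append L[2]+L[0] = 9+81 = 90 → [81, 0, 9, 18, 90]
pop() removes 90 → [81, 0, 9, 18]
append L[-1]+L[2] = 18+9 = 27 → [81, 0, 9, 18, 27]
L[2] = L[-1]+L[-1] = 27+27 = 54 → [81, 0, 54, 18, 27]
L[0]+L[0] = 81+81 = 162

162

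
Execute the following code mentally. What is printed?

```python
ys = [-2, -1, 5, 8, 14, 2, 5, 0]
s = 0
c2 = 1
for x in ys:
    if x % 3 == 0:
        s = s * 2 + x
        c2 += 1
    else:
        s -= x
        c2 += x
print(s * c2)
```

x=-2: not %3==0, s = 0-(-2) = 2; c2=-1
x=-1: not %3==0, s = 2-(-1) = 3; c2=-2
x=5: not %3==0, s = 3-5 = -2; c2=3
x=8: not %3==0, s = (-2)-8 = -10; c2=11
x=14: not %3==0, s = (-10)-14 = -24; c2=25
x=2: not %3==0, s = (-24)-2 = -26; c2=27
x=5: not %3==0, s = (-26)-5 = -31; c2=32
x=0: %3==0, s = (-31)*2+0 = -62; c2=33
s*c2 = (-62)*33 = -2046

-2046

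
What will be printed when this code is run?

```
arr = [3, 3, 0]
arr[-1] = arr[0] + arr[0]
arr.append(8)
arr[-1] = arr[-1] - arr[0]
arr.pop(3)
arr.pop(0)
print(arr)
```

arr[-1] = arr[0]+arr[0] = 3+3 = 6 → [3, 3, 6]
append 8 → [3, 3, 6, 8]
arr[-1] = arr[-1]-arr[0] = 8-3 = 5 → [3, 3, 6, 5]
pop(3) removes 5 → [3, 3, 6]
pop(0) removes 3 → [3, 6]

[3, 6]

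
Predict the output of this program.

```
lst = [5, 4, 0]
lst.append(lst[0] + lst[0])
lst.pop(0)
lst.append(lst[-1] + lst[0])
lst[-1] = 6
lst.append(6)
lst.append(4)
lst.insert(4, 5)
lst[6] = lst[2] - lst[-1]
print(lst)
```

append lst[0]+lst[0] = 5+5 = 10 → [5, 4, 0, 10]
pop(0) removes 5 → [4, 0, 10]
append lst[-1]+lst[0] = 10+4 = 14 → [4, 0, 10, 14]
lst[-1] = 6 → [4, 0, 10, 6]
append 6 → [4, 0, 10, 6, 6]
append 4 → [4, 0, 10, 6, 6, 4]
insert 5 at 4 → [4, 0, 10, 6, 5, 6, 4]
lst[6] = lst[2]-lst[-1] = 10-4 = 6 → [4, 0, 10, 6, 5, 6, 6]

[4, 0, 10, 6, 5, 6, 6]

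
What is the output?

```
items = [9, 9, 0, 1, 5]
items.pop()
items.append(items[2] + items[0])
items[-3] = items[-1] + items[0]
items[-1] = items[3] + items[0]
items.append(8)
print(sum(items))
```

pop() removes 5 → [9, 9, 0, 1]
append items[2]+items[0] = 0+9 = 9 → [9, 9, 0, 1, 9]
items[-3] = items[-1]+items[0] = 9+9 = 18 → [9, 9, 18, 1, 9]
items[-1] = items[3]+items[0] = 1+9 = 10 → [9, 9, 18, 1, 10]
append 8 → [9, 9, 18, 1, 10, 8]
sum = 55

55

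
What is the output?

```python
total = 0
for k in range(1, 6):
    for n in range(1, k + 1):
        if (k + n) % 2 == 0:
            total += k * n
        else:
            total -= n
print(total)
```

73

k=1,n=1: even sum, total = 0+1 = 1
k=2,n=1: odd sum, total = 1-1 = 0
k=2,n=2: even sum, total = 0+4 = 4
k=3,n=1: even sum, total = 4+3 = 7
k=3,n=2: odd sum, total = 7-2 = 5
k=3,n=3: even sum, total = 5+9 = 14
k=4,n=1: odd sum, total = 14-1 = 13
k=4,n=2: even sum, total = 13+8 = 21
k=4,n=3: odd sum, total = 21-3 = 18
k=4,n=4: even sum, total = 18+16 = 34
k=5,n=1: even sum, total = 34+5 = 39
k=5,n=2: odd sum, total = 39-2 = 37
k=5,n=3: even sum, total = 37+15 = 52
k=5,n=4: odd sum, total = 52-4 = 48
k=5,n=5: even sum, total = 48+25 = 73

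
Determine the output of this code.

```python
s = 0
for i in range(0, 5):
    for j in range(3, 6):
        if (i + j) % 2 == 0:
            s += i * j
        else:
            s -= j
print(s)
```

i=0,j=3: odd sum, s = 0-3 = -3
i=0,j=4: even sum, s = (-3)+0 = -3
i=0,j=5: odd sum, s = (-3)-5 = -8
i=1,j=3: even sum, s = (-8)+3 = -5
i=1,j=4: odd sum, s = (-5)-4 = -9
i=1,j=5: even sum, s = (-9)+5 = -4
i=2,j=3: odd sum, s = (-4)-3 = -7
i=2,j=4: even sum, s = (-7)+8 = 1
i=2,j=5: odd sum, s = 1-5 = -4
i=3,j=3: even sum, s = (-4)+9 = 5
i=3,j=4: odd sum, s = 5-4 = 1
i=3,j=5: even sum, s = 1+15 = 16
i=4,j=3: odd sum, s = 16-3 = 13
i=4,j=4: even sum, s = 13+16 = 29
i=4,j=5: odd sum, s = 29-5 = 24

24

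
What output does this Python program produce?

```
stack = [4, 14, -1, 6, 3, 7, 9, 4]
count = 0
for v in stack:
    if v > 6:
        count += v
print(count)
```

v=4: not >6
v=14: >6, count = 0+14 = 14
v=-1: not >6
v=6: not >6
v=3: not >6
v=7: >6, count = 14+7 = 21
v=9: >6, count = 21+9 = 30
v=4: not >6

30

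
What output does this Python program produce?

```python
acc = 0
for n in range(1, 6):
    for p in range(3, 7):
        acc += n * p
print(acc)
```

270

n=1,p=3: acc = 0+3 = 3
n=1,p=4: acc = 3+4 = 7
n=1,p=5: acc = 7+5 = 12
n=1,p=6: acc = 12+6 = 18
n=2,p=3: acc = 18+6 = 24
n=2,p=4: acc = 24+8 = 32
n=2,p=5: acc = 32+10 = 42
n=2,p=6: acc = 42+12 = 54
n=3,p=3: acc = 54+9 = 63
n=3,p=4: acc = 63+12 = 75
n=3,p=5: acc = 75+15 = 90
n=3,p=6: acc = 90+18 = 108
n=4,p=3: acc = 108+12 = 120
n=4,p=4: acc = 120+16 = 136
n=4,p=5: acc = 136+20 = 156
n=4,p=6: acc = 156+24 = 180
n=5,p=3: acc = 180+15 = 195
n=5,p=4: acc = 195+20 = 215
n=5,p=5: acc = 215+25 = 240
n=5,p=6: acc = 240+30 = 270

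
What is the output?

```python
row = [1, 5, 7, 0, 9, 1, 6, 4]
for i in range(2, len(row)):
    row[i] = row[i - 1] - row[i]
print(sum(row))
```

i=2: row[2] = 5-7 = -2 → [1, 5, -2, 0, 9, 1, 6, 4]
i=3: row[3] = (-2)-0 = -2 → [1, 5, -2, -2, 9, 1, 6, 4]
i=4: row[4] = (-2)-9 = -11 → [1, 5, -2, -2, -11, 1, 6, 4]
i=5: row[5] = (-11)-1 = -12 → [1, 5, -2, -2, -11, -12, 6, 4]
i=6: row[6] = (-12)-6 = -18 → [1, 5, -2, -2, -11, -12, -18, 4]
i=7: row[7] = (-18)-4 = -22 → [1, 5, -2, -2, -11, -12, -18, -22]
sum = -61

-61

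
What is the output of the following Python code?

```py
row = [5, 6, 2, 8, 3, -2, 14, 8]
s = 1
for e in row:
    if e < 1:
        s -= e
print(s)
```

3

e=5: not <1
e=6: not <1
e=2: not <1
e=8: not <1
e=3: not <1
e=-2: <1, s = 1-(-2) = 3
e=14: not <1
e=8: not <1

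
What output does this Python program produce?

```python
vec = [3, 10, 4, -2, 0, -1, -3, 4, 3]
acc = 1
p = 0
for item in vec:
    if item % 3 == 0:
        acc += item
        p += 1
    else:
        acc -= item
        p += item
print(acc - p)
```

-30

item=3: %3==0, acc = 1+3 = 4; p=1
item=10: not %3==0, acc = 4-10 = -6; p=11
item=4: not %3==0, acc = (-6)-4 = -10; p=15
item=-2: not %3==0, acc = (-10)-(-2) = -8; p=13
item=0: %3==0, acc = (-8)+0 = -8; p=14
item=-1: not %3==0, acc = (-8)-(-1) = -7; p=13
item=-3: %3==0, acc = (-7)+(-3) = -10; p=14
item=4: not %3==0, acc = (-10)-4 = -14; p=18
item=3: %3==0, acc = (-14)+3 = -11; p=19
acc-p = (-11)-19 = -30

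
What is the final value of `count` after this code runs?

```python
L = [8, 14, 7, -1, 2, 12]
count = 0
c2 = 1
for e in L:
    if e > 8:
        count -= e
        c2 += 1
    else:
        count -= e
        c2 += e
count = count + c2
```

e=8: not >8, count = 0-8 = -8; c2=9
e=14: >8, count = (-8)-14 = -22; c2=10
e=7: not >8, count = (-22)-7 = -29; c2=17
e=-1: not >8, count = (-29)-(-1) = -28; c2=16
e=2: not >8, count = (-28)-2 = -30; c2=18
e=12: >8, count = (-30)-12 = -42; c2=19
count+c2 = (-42)+19 = -23

-23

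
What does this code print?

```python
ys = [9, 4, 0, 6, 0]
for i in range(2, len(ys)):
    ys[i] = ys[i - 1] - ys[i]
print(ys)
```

[9, 4, 4, -2, -2]

i=2: ys[2] = 4-0 = 4 → [9, 4, 4, 6, 0]
i=3: ys[3] = 4-6 = -2 → [9, 4, 4, -2, 0]
i=4: ys[4] = (-2)-0 = -2 → [9, 4, 4, -2, -2]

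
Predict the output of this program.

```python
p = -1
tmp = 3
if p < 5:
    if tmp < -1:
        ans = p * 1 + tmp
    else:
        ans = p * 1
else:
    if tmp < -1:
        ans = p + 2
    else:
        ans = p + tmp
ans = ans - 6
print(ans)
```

-7

p=-1, tmp=3
p < 5 is True; tmp < -1 is False
→ ans = p * 1 = -1
ans = (-1)-6 = -7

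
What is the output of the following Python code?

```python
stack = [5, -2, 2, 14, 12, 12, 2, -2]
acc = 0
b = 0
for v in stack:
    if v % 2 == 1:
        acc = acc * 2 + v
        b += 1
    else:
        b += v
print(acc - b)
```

-34

v=5: odd, acc = 0*2+5 = 5; b=1
v=-2: not odd; b=-1
v=2: not odd; b=1
v=14: not odd; b=15
v=12: not odd; b=27
v=12: not odd; b=39
v=2: not odd; b=41
v=-2: not odd; b=39
acc-b = 5-39 = -34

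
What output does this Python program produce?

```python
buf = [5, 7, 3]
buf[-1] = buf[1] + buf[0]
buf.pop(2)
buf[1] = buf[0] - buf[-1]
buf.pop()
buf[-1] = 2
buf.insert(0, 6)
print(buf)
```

[6, 2]

buf[-1] = buf[1]+buf[0] = 7+5 = 12 → [5, 7, 12]
pop(2) removes 12 → [5, 7]
buf[1] = buf[0]-buf[-1] = 5-7 = -2 → [5, -2]
pop() removes -2 → [5]
buf[-1] = 2 → [2]
insert 6 at 0 → [6, 2]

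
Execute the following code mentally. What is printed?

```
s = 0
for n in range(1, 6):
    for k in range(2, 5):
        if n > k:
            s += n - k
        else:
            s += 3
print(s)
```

37

n=1,k=2: not 1>2, s = 0+3 = 3
n=1,k=3: not 1>3, s = 3+3 = 6
n=1,k=4: not 1>4, s = 6+3 = 9
n=2,k=2: not 2>2, s = 9+3 = 12
n=2,k=3: not 2>3, s = 12+3 = 15
n=2,k=4: not 2>4, s = 15+3 = 18
n=3,k=2: 3>2, s = 18+1 = 19
n=3,k=3: not 3>3, s = 19+3 = 22
n=3,k=4: not 3>4, s = 22+3 = 25
n=4,k=2: 4>2, s = 25+2 = 27
n=4,k=3: 4>3, s = 27+1 = 28
n=4,k=4: not 4>4, s = 28+3 = 31
n=5,k=2: 5>2, s = 31+3 = 34
n=5,k=3: 5>3, s = 34+2 = 36
n=5,k=4: 5>4, s = 36+1 = 37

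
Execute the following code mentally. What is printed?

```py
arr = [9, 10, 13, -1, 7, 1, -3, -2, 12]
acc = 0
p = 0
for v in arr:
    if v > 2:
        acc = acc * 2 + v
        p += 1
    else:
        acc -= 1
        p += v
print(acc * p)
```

v=9: >2, acc = 0*2+9 = 9; p=1
v=10: >2, acc = 9*2+10 = 28; p=2
v=13: >2, acc = 28*2+13 = 69; p=3
v=-1: not >2, acc = 69-1 = 68; p=2
v=7: >2, acc = 68*2+7 = 143; p=3
v=1: not >2, acc = 143-1 = 142; p=4
v=-3: not >2, acc = 142-1 = 141; p=1
v=-2: not >2, acc = 141-1 = 140; p=-1
v=12: >2, acc = 140*2+12 = 292; p=0
acc*p = 292*0 = 0

0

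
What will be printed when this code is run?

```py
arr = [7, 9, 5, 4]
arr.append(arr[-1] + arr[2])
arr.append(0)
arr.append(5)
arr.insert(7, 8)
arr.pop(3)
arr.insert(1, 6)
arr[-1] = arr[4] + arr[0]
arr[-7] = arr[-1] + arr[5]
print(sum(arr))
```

67

append arr[-1]+arr[2] = 4+5 = 9 → [7, 9, 5, 4, 9]
append 0 → [7, 9, 5, 4, 9, 0]
append 5 → [7, 9, 5, 4, 9, 0, 5]
insert 8 at 7 → [7, 9, 5, 4, 9, 0, 5, 8]
pop(3) removes 4 → [7, 9, 5, 9, 0, 5, 8]
insert 6 at 1 → [7, 6, 9, 5, 9, 0, 5, 8]
arr[-1] = arr[4]+arr[0] = 9+7 = 16 → [7, 6, 9, 5, 9, 0, 5, 16]
arr[-7] = arr[-1]+arr[5] = 16+0 = 16 → [7, 16, 9, 5, 9, 0, 5, 16]
sum = 67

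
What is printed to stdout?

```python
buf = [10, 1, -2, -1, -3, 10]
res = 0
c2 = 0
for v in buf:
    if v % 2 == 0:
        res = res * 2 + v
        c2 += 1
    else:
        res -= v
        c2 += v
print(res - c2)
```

v=10: even, res = 0*2+10 = 10; c2=1
v=1: not even, res = 10-1 = 9; c2=2
v=-2: even, res = 9*2+(-2) = 16; c2=3
v=-1: not even, res = 16-(-1) = 17; c2=2
v=-3: not even, res = 17-(-3) = 20; c2=-1
v=10: even, res = 20*2+10 = 50; c2=0
res-c2 = 50-0 = 50

50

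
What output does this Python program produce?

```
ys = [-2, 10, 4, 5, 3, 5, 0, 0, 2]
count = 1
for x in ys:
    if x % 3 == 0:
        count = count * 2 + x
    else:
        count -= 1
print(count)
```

-17

x=-2: not %3==0, count = 1-1 = 0
x=10: not %3==0, count = 0-1 = -1
x=4: not %3==0, count = (-1)-1 = -2
x=5: not %3==0, count = (-2)-1 = -3
x=3: %3==0, count = (-3)*2+3 = -3
x=5: not %3==0, count = (-3)-1 = -4
x=0: %3==0, count = (-4)*2+0 = -8
x=0: %3==0, count = (-8)*2+0 = -16
x=2: not %3==0, count = (-16)-1 = -17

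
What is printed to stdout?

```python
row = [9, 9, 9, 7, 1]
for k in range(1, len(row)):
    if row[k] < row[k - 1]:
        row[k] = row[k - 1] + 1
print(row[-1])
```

11

k=1: 9>=9, unchanged → [9, 9, 9, 7, 1]
k=2: 9>=9, unchanged → [9, 9, 9, 7, 1]
k=3: 7<9, row[3] = 9+1 = 10 → [9, 9, 9, 10, 1]
k=4: 1<10, row[4] = 10+1 = 11 → [9, 9, 9, 10, 11]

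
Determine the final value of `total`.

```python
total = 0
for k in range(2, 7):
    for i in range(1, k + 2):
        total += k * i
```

k=2,i=1: total = 0+2 = 2
k=2,i=2: total = 2+4 = 6
k=2,i=3: total = 6+6 = 12
k=3,i=1: total = 12+3 = 15
k=3,i=2: total = 15+6 = 21
k=3,i=3: total = 21+9 = 30
k=3,i=4: total = 30+12 = 42
k=4,i=1: total = 42+4 = 46
k=4,i=2: total = 46+8 = 54
k=4,i=3: total = 54+12 = 66
k=4,i=4: total = 66+16 = 82
k=4,i=5: total = 82+20 = 102
k=5,i=1: total = 102+5 = 107
k=5,i=2: total = 107+10 = 117
k=5,i=3: total = 117+15 = 132
k=5,i=4: total = 132+20 = 152
k=5,i=5: total = 152+25 = 177
k=5,i=6: total = 177+30 = 207
k=6,i=1: total = 207+6 = 213
k=6,i=2: total = 213+12 = 225
k=6,i=3: total = 225+18 = 243
k=6,i=4: total = 243+24 = 267
k=6,i=5: total = 267+30 = 297
k=6,i=6: total = 297+36 = 333
k=6,i=7: total = 333+42 = 375

375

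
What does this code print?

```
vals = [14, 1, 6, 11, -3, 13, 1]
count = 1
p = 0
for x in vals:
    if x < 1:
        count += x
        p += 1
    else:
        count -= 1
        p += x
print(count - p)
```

-55

x=14: not <1, count = 1-1 = 0; p=14
x=1: not <1, count = 0-1 = -1; p=15
x=6: not <1, count = (-1)-1 = -2; p=21
x=11: not <1, count = (-2)-1 = -3; p=32
x=-3: <1, count = (-3)+(-3) = -6; p=33
x=13: not <1, count = (-6)-1 = -7; p=46
x=1: not <1, count = (-7)-1 = -8; p=47
count-p = (-8)-47 = -55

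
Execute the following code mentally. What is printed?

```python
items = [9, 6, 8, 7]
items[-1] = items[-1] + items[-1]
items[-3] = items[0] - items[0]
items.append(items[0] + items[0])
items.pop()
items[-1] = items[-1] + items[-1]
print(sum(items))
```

45

items[-1] = items[-1]+items[-1] = 7+7 = 14 → [9, 6, 8, 14]
items[-3] = items[0]-items[0] = 9-9 = 0 → [9, 0, 8, 14]
append items[0]+items[0] = 9+9 = 18 → [9, 0, 8, 14, 18]
pop() removes 18 → [9, 0, 8, 14]
items[-1] = items[-1]+items[-1] = 14+14 = 28 → [9, 0, 8, 28]
sum = 45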